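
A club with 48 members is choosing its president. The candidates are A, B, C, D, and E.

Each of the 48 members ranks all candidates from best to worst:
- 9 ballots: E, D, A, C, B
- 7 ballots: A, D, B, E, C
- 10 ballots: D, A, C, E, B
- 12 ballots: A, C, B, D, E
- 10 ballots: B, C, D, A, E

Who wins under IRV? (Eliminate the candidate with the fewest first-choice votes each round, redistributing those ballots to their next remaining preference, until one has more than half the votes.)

D

Round 1: A 19, B 10, C 0, D 10, E 9. C eliminated.
Round 2: A 19, B 10, D 10, E 9. E eliminated.
Round 3: A 19, B 10, D 19. B eliminated.
Round 4: A 19, D 29. D has a majority (≥25).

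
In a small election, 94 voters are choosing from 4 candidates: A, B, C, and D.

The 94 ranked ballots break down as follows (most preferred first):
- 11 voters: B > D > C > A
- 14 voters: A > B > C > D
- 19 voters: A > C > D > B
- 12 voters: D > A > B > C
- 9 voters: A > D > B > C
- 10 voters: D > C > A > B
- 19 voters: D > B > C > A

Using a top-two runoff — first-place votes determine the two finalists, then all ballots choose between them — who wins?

D

Round 1 first-place votes: A 42, B 11, C 0, D 41. A and D advance.
Runoff: A is ranked above D on 42 ballots, D above A on 52.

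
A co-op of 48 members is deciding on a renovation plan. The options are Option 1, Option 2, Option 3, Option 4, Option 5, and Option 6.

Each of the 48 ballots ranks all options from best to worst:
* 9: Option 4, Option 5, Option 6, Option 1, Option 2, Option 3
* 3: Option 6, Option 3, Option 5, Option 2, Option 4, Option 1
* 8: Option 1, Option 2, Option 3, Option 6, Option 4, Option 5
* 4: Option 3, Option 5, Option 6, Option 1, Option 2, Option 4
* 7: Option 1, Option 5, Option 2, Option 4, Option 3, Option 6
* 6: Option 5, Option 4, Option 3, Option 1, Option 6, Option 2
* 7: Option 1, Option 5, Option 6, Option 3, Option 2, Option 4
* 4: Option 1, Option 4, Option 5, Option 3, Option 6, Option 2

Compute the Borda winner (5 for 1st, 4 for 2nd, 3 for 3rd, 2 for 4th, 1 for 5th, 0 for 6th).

Option 1

Option 1: 9×2 + 3×0 + 8×5 + 4×2 + 7×5 + 6×2 + 7×5 + 4×5 = 168
Option 2: 9×1 + 3×2 + 8×4 + 4×1 + 7×3 + 6×0 + 7×1 + 4×0 = 79
Option 3: 9×0 + 3×4 + 8×3 + 4×5 + 7×1 + 6×3 + 7×2 + 4×2 = 103
Option 4: 9×5 + 3×1 + 8×1 + 4×0 + 7×2 + 6×4 + 7×0 + 4×4 = 110
Option 5: 9×4 + 3×3 + 8×0 + 4×4 + 7×4 + 6×5 + 7×4 + 4×3 = 159
Option 6: 9×3 + 3×5 + 8×2 + 4×3 + 7×0 + 6×1 + 7×3 + 4×1 = 101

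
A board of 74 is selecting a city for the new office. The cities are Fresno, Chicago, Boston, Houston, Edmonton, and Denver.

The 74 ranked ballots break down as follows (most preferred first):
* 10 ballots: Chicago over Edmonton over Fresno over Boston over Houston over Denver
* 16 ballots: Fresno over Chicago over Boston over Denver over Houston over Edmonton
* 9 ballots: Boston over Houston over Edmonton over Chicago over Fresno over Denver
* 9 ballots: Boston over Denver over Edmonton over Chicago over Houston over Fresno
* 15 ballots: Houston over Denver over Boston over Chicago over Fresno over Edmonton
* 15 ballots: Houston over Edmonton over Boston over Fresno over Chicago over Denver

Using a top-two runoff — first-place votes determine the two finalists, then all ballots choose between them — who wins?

Round 1 first-place votes: Fresno 16, Chicago 10, Boston 18, Houston 30, Edmonton 0, Denver 0. Houston and Boston advance.
Runoff: Houston is ranked above Boston on 30 ballots, Boston above Houston on 44.

Boston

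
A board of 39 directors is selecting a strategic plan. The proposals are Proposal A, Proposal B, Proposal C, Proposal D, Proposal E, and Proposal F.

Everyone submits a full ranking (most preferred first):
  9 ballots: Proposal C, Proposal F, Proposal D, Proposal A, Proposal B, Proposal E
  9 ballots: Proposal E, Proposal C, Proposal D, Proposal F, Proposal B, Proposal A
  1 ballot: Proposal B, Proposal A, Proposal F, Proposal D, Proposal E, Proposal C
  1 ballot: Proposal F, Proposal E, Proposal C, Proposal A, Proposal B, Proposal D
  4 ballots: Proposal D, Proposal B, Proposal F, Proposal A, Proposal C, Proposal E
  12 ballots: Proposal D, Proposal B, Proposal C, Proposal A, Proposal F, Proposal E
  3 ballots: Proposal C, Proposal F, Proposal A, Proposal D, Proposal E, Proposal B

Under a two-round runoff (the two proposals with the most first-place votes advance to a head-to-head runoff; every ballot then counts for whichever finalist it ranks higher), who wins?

Round 1 first-place votes: Proposal A 0, Proposal B 1, Proposal C 12, Proposal D 16, Proposal E 9, Proposal F 1. Proposal D and Proposal C advance.
Runoff: Proposal D is ranked above Proposal C on 17 ballots, Proposal C above Proposal D on 22.

Proposal C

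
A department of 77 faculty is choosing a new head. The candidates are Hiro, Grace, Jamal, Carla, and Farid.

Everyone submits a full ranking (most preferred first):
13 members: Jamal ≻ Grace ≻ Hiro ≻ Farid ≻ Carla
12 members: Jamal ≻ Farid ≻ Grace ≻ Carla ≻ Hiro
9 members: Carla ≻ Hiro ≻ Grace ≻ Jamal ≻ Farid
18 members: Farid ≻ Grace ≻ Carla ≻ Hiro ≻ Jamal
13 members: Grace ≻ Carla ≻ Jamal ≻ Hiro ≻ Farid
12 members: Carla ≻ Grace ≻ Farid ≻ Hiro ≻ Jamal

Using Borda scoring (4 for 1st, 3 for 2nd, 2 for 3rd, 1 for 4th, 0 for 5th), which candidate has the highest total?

Hiro: 13×2 + 12×0 + 9×3 + 18×1 + 13×1 + 12×1 = 96
Grace: 13×3 + 12×2 + 9×2 + 18×3 + 13×4 + 12×3 = 223
Jamal: 13×4 + 12×4 + 9×1 + 18×0 + 13×2 + 12×0 = 135
Carla: 13×0 + 12×1 + 9×4 + 18×2 + 13×3 + 12×4 = 171
Farid: 13×1 + 12×3 + 9×0 + 18×4 + 13×0 + 12×2 = 145

Grace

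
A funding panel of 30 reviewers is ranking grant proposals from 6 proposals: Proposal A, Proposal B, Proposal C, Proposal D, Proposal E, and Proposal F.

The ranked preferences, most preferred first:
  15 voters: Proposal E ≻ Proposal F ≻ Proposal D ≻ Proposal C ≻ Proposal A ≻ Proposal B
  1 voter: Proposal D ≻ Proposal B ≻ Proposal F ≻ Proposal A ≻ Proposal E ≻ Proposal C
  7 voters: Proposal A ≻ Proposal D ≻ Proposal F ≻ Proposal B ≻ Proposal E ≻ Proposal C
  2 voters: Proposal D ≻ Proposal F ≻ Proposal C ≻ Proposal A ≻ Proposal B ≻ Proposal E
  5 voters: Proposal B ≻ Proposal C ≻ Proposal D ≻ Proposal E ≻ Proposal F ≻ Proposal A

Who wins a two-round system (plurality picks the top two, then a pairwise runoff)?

Proposal E

Round 1 first-place votes: Proposal A 7, Proposal B 5, Proposal C 0, Proposal D 3, Proposal E 15, Proposal F 0. Proposal E and Proposal A advance.
Runoff: Proposal E is ranked above Proposal A on 20 ballots, Proposal A above Proposal E on 10.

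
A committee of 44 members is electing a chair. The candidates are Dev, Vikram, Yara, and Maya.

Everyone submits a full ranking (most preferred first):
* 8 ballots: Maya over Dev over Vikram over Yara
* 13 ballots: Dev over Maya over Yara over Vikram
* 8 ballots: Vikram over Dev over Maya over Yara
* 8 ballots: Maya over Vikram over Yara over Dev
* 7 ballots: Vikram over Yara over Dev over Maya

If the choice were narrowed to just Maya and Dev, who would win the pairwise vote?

Maya is ranked above Dev on 16 ballots; Dev above Maya on 28.

Dev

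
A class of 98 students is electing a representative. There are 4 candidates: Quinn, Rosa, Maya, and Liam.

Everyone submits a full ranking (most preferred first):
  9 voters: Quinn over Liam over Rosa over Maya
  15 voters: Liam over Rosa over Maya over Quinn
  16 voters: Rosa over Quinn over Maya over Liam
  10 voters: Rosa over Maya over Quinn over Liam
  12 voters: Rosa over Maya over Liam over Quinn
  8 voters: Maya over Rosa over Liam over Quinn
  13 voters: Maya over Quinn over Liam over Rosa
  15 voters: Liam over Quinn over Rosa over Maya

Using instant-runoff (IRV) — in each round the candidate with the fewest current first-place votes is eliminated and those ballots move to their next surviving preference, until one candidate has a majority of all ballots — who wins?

Liam

Round 1: Quinn 9, Rosa 38, Maya 21, Liam 30. Quinn eliminated.
Round 2: Rosa 38, Maya 21, Liam 39. Maya eliminated.
Round 3: Rosa 46, Liam 52. Liam has a majority (≥50).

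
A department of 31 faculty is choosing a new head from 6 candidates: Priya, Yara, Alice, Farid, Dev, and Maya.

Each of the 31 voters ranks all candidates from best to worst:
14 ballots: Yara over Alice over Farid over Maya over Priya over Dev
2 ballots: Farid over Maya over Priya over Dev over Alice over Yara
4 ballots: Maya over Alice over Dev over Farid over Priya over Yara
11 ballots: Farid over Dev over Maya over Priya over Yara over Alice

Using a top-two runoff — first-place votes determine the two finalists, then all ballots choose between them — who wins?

Farid

Round 1 first-place votes: Priya 0, Yara 14, Alice 0, Farid 13, Dev 0, Maya 4. Yara and Farid advance.
Runoff: Yara is ranked above Farid on 14 ballots, Farid above Yara on 17.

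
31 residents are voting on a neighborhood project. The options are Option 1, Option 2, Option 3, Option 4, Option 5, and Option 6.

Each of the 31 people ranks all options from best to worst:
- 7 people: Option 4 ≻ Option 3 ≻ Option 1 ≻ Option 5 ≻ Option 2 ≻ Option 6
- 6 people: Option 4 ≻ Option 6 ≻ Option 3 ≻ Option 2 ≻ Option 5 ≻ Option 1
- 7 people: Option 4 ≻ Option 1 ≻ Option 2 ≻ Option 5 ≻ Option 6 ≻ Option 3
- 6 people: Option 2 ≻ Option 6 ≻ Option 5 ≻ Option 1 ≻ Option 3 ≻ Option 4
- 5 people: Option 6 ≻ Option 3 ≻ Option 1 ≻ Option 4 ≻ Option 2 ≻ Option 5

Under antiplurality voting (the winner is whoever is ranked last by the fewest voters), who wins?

Last-place votes: Option 1 6, Option 2 0, Option 3 7, Option 4 6, Option 5 5, Option 6 7.

Option 2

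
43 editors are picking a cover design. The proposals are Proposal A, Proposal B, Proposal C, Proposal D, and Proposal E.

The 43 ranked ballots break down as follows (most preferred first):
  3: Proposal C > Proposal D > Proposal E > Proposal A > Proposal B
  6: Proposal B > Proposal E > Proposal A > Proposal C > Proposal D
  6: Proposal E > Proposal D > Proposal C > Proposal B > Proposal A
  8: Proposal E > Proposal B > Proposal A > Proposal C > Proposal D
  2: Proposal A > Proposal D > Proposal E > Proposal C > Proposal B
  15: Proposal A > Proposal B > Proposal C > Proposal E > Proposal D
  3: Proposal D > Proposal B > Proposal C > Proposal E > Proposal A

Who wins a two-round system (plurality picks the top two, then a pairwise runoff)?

Proposal E

Round 1 first-place votes: Proposal A 17, Proposal B 6, Proposal C 3, Proposal D 3, Proposal E 14. Proposal A and Proposal E advance.
Runoff: Proposal A is ranked above Proposal E on 17 ballots, Proposal E above Proposal A on 26.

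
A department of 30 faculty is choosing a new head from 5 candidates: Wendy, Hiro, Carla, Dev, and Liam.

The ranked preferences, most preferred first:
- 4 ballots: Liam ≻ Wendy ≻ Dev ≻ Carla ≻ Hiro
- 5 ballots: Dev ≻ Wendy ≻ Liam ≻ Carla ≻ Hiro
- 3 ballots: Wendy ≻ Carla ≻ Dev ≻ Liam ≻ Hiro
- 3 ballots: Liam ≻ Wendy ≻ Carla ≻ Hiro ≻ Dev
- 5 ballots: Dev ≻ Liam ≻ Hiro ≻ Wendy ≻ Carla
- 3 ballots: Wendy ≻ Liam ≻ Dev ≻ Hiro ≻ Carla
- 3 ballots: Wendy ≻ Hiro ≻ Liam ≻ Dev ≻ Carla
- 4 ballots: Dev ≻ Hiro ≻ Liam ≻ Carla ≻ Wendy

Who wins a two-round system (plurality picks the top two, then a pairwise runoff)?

Wendy

Round 1 first-place votes: Wendy 9, Hiro 0, Carla 0, Dev 14, Liam 7. Dev and Wendy advance.
Runoff: Dev is ranked above Wendy on 14 ballots, Wendy above Dev on 16.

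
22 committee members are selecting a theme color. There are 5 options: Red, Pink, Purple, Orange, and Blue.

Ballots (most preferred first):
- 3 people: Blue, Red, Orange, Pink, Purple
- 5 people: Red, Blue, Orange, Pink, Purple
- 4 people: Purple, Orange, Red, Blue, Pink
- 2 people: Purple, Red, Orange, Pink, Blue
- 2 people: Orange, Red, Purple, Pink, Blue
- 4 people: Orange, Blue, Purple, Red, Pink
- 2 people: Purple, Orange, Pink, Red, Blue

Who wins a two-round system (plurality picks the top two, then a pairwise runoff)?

Orange

Round 1 first-place votes: Red 5, Pink 0, Purple 8, Orange 6, Blue 3. Purple and Orange advance.
Runoff: Purple is ranked above Orange on 8 ballots, Orange above Purple on 14.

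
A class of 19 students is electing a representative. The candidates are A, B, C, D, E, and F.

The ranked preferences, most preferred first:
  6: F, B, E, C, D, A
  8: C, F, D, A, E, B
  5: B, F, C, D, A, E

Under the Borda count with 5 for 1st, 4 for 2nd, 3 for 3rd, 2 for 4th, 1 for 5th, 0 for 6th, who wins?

A: 6×0 + 8×2 + 5×1 = 21
B: 6×4 + 8×0 + 5×5 = 49
C: 6×2 + 8×5 + 5×3 = 67
D: 6×1 + 8×3 + 5×2 = 40
E: 6×3 + 8×1 + 5×0 = 26
F: 6×5 + 8×4 + 5×4 = 82

F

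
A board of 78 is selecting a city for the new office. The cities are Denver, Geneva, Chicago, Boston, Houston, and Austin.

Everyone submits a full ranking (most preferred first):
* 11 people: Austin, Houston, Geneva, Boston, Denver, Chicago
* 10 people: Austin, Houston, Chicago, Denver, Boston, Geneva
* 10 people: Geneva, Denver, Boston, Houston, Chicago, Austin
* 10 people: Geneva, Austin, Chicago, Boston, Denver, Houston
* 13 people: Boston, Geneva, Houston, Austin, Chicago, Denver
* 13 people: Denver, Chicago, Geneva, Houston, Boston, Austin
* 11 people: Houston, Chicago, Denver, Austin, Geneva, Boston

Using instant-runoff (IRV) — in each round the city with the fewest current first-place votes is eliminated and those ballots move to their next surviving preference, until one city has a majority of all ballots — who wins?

Round 1: Denver 13, Geneva 20, Chicago 0, Boston 13, Houston 11, Austin 21. Chicago eliminated.
Round 2: Denver 13, Geneva 20, Boston 13, Houston 11, Austin 21. Houston eliminated.
Round 3: Denver 24, Geneva 20, Boston 13, Austin 21. Boston eliminated.
Round 4: Denver 24, Geneva 33, Austin 21. Austin eliminated.
Round 5: Denver 34, Geneva 44. Geneva has a majority (≥40).

Geneva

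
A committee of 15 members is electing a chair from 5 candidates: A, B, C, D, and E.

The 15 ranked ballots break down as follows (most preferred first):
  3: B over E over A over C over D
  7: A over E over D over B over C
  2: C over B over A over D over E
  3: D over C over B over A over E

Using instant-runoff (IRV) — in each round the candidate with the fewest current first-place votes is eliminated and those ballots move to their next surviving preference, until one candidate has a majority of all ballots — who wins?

B

Round 1: A 7, B 3, C 2, D 3, E 0. E eliminated.
Round 2: A 7, B 3, C 2, D 3. C eliminated.
Round 3: A 7, B 5, D 3. D eliminated.
Round 4: A 7, B 8. B has a majority (≥8).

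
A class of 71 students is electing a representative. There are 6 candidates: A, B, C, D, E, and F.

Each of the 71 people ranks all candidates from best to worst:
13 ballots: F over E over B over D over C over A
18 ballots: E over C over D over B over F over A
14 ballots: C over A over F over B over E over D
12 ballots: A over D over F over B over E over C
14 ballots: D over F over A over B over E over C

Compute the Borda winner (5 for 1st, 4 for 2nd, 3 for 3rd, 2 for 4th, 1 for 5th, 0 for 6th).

A: 13×0 + 18×0 + 14×4 + 12×5 + 14×3 = 158
B: 13×3 + 18×2 + 14×2 + 12×2 + 14×2 = 155
C: 13×1 + 18×4 + 14×5 + 12×0 + 14×0 = 155
D: 13×2 + 18×3 + 14×0 + 12×4 + 14×5 = 198
E: 13×4 + 18×5 + 14×1 + 12×1 + 14×1 = 182
F: 13×5 + 18×1 + 14×3 + 12×3 + 14×4 = 217

F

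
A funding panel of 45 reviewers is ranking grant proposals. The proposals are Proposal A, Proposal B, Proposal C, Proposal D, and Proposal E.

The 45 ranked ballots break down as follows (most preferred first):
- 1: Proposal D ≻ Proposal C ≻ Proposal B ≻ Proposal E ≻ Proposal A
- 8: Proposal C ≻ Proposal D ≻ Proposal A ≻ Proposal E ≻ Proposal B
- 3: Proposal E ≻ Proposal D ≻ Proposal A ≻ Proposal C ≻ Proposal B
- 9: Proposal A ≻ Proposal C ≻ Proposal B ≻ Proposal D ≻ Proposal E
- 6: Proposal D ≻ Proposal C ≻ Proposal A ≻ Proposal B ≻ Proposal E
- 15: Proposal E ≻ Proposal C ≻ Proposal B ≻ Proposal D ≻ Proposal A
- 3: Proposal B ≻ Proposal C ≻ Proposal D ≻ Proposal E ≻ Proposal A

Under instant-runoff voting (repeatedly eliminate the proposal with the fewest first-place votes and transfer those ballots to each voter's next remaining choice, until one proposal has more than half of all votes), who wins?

Round 1: Proposal A 9, Proposal B 3, Proposal C 8, Proposal D 7, Proposal E 18. Proposal B eliminated.
Round 2: Proposal A 9, Proposal C 11, Proposal D 7, Proposal E 18. Proposal D eliminated.
Round 3: Proposal A 9, Proposal C 18, Proposal E 18. Proposal A eliminated.
Round 4: Proposal C 27, Proposal E 18. Proposal C has a majority (≥23).

Proposal C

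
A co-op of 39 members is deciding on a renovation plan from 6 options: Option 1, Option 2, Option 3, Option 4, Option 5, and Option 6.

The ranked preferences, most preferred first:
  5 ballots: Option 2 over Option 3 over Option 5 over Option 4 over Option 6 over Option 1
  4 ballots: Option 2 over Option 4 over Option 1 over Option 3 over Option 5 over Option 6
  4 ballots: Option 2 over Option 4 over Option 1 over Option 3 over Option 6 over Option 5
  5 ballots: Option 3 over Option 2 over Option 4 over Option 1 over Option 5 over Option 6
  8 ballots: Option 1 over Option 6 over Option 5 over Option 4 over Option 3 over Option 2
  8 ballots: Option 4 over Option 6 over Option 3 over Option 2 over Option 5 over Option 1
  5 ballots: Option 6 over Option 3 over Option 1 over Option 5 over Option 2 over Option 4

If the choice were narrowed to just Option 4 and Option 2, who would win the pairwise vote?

Option 4 is ranked above Option 2 on 16 ballots; Option 2 above Option 4 on 23.

Option 2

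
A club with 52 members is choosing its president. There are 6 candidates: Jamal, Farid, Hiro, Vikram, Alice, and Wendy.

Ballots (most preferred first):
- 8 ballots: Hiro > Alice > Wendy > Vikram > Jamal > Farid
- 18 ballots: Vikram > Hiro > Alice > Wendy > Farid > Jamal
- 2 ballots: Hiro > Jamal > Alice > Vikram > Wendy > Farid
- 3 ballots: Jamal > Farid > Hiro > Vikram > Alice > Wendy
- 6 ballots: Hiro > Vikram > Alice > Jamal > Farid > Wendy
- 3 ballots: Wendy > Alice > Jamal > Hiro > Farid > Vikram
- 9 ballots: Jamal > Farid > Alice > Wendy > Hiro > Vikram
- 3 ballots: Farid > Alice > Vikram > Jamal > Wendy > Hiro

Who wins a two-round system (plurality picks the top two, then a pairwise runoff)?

Round 1 first-place votes: Jamal 12, Farid 3, Hiro 16, Vikram 18, Alice 0, Wendy 3. Vikram and Hiro advance.
Runoff: Vikram is ranked above Hiro on 21 ballots, Hiro above Vikram on 31.

Hiro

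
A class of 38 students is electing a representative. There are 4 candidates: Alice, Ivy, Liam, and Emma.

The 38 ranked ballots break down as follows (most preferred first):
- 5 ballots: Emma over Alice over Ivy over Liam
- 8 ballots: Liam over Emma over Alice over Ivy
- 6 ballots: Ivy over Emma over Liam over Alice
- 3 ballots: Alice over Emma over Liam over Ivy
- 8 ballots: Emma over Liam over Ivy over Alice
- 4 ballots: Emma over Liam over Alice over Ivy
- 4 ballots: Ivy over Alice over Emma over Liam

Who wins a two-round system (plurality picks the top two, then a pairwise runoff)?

Round 1 first-place votes: Alice 3, Ivy 10, Liam 8, Emma 17. Emma and Ivy advance.
Runoff: Emma is ranked above Ivy on 28 ballots, Ivy above Emma on 10.

Emma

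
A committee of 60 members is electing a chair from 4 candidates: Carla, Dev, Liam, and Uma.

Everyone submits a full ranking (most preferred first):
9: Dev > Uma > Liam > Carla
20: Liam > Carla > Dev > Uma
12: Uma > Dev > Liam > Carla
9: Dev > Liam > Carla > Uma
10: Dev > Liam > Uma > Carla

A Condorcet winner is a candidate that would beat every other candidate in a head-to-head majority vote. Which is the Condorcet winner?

Dev vs Carla: 40–20
Dev vs Liam: 40–20
Dev vs Uma: 48–12
Dev beats every other candidate.

Dev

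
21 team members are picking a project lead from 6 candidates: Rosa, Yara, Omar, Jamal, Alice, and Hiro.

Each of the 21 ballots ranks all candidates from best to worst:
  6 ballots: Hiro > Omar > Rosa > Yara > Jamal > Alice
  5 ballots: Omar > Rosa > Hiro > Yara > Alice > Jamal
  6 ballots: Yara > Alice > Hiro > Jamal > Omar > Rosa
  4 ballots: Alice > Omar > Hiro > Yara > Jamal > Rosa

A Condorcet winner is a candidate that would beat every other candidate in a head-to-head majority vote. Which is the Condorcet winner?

Hiro vs Rosa: 16–5
Hiro vs Yara: 15–6
Hiro vs Omar: 12–9
Hiro vs Jamal: 21–0
Hiro vs Alice: 11–10
Hiro beats every other candidate.

Hiro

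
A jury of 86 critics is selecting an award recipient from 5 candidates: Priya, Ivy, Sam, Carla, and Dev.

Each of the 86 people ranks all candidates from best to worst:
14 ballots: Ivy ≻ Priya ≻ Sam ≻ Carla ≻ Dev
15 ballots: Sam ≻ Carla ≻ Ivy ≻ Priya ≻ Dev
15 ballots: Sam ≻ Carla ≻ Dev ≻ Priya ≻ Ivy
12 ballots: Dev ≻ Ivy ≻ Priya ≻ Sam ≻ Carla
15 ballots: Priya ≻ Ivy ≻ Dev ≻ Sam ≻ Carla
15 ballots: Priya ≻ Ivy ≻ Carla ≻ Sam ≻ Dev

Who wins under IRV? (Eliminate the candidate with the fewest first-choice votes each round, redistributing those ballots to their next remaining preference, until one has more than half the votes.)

Priya

Round 1: Priya 30, Ivy 14, Sam 30, Carla 0, Dev 12. Carla eliminated.
Round 2: Priya 30, Ivy 14, Sam 30, Dev 12. Dev eliminated.
Round 3: Priya 30, Ivy 26, Sam 30. Ivy eliminated.
Round 4: Priya 56, Sam 30. Priya has a majority (≥44).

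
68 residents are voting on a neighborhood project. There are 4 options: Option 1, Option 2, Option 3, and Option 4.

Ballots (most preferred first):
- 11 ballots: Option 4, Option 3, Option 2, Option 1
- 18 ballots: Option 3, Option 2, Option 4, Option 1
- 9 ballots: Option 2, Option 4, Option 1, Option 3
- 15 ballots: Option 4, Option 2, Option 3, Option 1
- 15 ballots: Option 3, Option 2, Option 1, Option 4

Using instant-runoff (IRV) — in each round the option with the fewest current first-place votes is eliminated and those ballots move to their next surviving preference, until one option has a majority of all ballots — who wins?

Round 1: Option 1 0, Option 2 9, Option 3 33, Option 4 26. Option 1 eliminated.
Round 2: Option 2 9, Option 3 33, Option 4 26. Option 2 eliminated.
Round 3: Option 3 33, Option 4 35. Option 4 has a majority (≥35).

Option 4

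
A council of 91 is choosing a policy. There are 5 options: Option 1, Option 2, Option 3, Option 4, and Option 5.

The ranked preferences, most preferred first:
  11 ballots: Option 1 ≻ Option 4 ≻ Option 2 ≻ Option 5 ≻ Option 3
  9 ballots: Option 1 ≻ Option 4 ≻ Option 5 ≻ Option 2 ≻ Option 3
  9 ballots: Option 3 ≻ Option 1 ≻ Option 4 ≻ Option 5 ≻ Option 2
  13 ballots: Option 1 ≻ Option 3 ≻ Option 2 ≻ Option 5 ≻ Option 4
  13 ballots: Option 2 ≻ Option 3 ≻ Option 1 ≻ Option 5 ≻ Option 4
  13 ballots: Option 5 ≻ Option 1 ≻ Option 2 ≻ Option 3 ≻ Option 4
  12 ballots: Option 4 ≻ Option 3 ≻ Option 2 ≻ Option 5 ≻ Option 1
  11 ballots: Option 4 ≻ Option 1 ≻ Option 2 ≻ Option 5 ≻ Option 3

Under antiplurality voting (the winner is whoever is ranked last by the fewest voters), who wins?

Last-place votes: Option 1 12, Option 2 9, Option 3 31, Option 4 39, Option 5 0.

Option 5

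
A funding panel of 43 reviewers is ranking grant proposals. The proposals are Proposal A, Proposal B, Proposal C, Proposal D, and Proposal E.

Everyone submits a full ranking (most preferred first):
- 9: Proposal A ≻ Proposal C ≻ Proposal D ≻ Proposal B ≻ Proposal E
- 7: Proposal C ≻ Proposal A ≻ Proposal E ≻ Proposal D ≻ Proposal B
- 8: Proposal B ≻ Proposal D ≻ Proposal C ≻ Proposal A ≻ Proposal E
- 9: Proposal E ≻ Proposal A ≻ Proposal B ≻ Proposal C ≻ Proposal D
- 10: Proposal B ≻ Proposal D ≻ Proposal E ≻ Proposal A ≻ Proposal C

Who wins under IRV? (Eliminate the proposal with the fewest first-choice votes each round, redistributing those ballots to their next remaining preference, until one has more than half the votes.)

Proposal A

Round 1: Proposal A 9, Proposal B 18, Proposal C 7, Proposal D 0, Proposal E 9. Proposal D eliminated.
Round 2: Proposal A 9, Proposal B 18, Proposal C 7, Proposal E 9. Proposal C eliminated.
Round 3: Proposal A 16, Proposal B 18, Proposal E 9. Proposal E eliminated.
Round 4: Proposal A 25, Proposal B 18. Proposal A has a majority (≥22).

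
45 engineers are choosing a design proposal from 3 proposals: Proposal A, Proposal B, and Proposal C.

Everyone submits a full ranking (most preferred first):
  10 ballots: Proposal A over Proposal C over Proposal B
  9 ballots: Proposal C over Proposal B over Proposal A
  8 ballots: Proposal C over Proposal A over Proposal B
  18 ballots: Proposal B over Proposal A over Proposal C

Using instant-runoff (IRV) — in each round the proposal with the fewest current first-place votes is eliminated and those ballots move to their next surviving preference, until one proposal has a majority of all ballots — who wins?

Proposal C

Round 1: Proposal A 10, Proposal B 18, Proposal C 17. Proposal A eliminated.
Round 2: Proposal B 18, Proposal C 27. Proposal C has a majority (≥23).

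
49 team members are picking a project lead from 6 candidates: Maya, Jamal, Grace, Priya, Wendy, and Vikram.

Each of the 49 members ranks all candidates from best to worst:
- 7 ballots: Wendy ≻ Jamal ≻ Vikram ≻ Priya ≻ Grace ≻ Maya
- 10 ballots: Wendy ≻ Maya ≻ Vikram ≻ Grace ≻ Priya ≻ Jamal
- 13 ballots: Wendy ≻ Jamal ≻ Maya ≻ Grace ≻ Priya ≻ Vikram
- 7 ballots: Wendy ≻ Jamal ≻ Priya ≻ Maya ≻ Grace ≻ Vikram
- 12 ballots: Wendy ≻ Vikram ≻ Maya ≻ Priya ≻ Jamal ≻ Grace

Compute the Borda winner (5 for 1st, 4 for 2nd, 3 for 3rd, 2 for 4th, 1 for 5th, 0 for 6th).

Maya: 7×0 + 10×4 + 13×3 + 7×2 + 12×3 = 129
Jamal: 7×4 + 10×0 + 13×4 + 7×4 + 12×1 = 120
Grace: 7×1 + 10×2 + 13×2 + 7×1 + 12×0 = 60
Priya: 7×2 + 10×1 + 13×1 + 7×3 + 12×2 = 82
Wendy: 7×5 + 10×5 + 13×5 + 7×5 + 12×5 = 245
Vikram: 7×3 + 10×3 + 13×0 + 7×0 + 12×4 = 99

Wendy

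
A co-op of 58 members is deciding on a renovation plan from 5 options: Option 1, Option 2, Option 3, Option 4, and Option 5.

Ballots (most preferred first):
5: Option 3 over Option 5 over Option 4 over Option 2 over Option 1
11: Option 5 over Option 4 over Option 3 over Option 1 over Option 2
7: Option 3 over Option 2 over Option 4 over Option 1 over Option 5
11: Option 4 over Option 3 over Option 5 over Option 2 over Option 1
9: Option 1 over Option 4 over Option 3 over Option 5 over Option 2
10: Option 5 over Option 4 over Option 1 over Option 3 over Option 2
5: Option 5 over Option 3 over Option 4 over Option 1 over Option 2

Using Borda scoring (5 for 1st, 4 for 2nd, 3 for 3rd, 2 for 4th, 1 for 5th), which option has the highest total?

Option 1: 5×1 + 11×2 + 7×2 + 11×1 + 9×5 + 10×3 + 5×2 = 137
Option 2: 5×2 + 11×1 + 7×4 + 11×2 + 9×1 + 10×1 + 5×1 = 95
Option 3: 5×5 + 11×3 + 7×5 + 11×4 + 9×3 + 10×2 + 5×4 = 204
Option 4: 5×3 + 11×4 + 7×3 + 11×5 + 9×4 + 10×4 + 5×3 = 226
Option 5: 5×4 + 11×5 + 7×1 + 11×3 + 9×2 + 10×5 + 5×5 = 208

Option 4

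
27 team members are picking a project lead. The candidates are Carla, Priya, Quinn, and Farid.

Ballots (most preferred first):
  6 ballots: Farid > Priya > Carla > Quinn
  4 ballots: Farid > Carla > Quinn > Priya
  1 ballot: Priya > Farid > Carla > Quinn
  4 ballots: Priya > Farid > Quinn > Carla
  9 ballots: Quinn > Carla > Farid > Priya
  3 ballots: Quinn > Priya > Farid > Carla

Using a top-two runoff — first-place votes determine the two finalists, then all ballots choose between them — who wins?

Farid

Round 1 first-place votes: Carla 0, Priya 5, Quinn 12, Farid 10. Quinn and Farid advance.
Runoff: Quinn is ranked above Farid on 12 ballots, Farid above Quinn on 15.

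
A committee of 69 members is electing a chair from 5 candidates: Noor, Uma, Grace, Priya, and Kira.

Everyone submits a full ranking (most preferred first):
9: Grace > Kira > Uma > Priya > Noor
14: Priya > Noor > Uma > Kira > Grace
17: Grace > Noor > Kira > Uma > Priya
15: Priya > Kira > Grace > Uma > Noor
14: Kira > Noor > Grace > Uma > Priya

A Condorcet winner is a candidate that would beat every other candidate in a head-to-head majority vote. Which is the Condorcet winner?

Kira vs Noor: 38–31
Kira vs Uma: 55–14
Kira vs Grace: 43–26
Kira vs Priya: 40–29
Kira beats every other candidate.

Kira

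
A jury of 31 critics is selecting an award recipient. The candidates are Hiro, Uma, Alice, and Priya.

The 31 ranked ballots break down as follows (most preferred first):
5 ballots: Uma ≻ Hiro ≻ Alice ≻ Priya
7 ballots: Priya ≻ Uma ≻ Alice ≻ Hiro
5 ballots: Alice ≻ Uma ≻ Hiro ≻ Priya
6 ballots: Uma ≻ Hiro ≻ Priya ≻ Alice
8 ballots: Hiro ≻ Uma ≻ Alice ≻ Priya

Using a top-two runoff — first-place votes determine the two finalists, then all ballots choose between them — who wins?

Round 1 first-place votes: Hiro 8, Uma 11, Alice 5, Priya 7. Uma and Hiro advance.
Runoff: Uma is ranked above Hiro on 23 ballots, Hiro above Uma on 8.

Uma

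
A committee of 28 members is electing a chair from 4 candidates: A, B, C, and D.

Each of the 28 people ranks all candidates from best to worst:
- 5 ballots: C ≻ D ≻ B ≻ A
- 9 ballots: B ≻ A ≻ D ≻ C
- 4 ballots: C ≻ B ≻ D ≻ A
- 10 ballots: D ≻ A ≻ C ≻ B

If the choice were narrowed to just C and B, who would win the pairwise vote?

C is ranked above B on 19 ballots; B above C on 9.

C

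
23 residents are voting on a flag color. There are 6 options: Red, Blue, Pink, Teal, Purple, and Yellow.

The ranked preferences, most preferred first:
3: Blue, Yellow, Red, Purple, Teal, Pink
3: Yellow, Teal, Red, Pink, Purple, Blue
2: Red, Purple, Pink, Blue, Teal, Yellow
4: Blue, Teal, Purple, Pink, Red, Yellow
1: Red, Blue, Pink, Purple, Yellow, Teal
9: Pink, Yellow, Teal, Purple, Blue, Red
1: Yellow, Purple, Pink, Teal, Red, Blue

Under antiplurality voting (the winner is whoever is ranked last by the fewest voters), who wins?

Last-place votes: Red 9, Blue 4, Pink 3, Teal 1, Purple 0, Yellow 6.

Purple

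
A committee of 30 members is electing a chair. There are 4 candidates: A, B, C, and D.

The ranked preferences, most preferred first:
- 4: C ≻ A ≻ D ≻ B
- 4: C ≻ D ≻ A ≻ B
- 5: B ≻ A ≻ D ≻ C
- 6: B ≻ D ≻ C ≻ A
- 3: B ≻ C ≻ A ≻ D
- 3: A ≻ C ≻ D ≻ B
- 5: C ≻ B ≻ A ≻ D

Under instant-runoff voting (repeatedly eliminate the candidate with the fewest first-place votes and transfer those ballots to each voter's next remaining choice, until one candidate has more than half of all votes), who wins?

C

Round 1: A 3, B 14, C 13, D 0. D eliminated.
Round 2: A 3, B 14, C 13. A eliminated.
Round 3: B 14, C 16. C has a majority (≥16).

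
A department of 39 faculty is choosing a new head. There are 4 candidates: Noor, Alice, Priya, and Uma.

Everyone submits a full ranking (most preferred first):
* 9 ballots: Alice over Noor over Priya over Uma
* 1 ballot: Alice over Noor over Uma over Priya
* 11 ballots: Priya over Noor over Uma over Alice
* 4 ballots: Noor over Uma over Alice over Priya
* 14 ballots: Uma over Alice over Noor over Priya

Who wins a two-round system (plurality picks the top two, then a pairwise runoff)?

Round 1 first-place votes: Noor 4, Alice 10, Priya 11, Uma 14. Uma and Priya advance.
Runoff: Uma is ranked above Priya on 19 ballots, Priya above Uma on 20.

Priya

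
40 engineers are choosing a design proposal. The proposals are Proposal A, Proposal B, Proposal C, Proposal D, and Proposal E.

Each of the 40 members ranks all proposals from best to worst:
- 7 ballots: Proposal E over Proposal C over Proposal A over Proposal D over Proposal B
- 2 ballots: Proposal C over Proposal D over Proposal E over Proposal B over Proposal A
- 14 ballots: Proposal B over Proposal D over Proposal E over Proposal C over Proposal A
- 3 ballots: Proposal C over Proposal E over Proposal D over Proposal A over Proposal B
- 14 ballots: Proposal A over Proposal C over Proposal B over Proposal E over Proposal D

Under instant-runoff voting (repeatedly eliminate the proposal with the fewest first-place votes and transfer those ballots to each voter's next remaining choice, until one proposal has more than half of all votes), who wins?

Proposal A

Round 1: Proposal A 14, Proposal B 14, Proposal C 5, Proposal D 0, Proposal E 7. Proposal D eliminated.
Round 2: Proposal A 14, Proposal B 14, Proposal C 5, Proposal E 7. Proposal C eliminated.
Round 3: Proposal A 14, Proposal B 14, Proposal E 12. Proposal E eliminated.
Round 4: Proposal A 24, Proposal B 16. Proposal A has a majority (≥21).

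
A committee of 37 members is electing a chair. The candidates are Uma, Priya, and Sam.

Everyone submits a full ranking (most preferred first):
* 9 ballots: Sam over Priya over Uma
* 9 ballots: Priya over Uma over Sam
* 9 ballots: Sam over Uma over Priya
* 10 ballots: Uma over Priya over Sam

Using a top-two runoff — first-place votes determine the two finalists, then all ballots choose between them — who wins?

Round 1 first-place votes: Uma 10, Priya 9, Sam 18. Sam and Uma advance.
Runoff: Sam is ranked above Uma on 18 ballots, Uma above Sam on 19.

Uma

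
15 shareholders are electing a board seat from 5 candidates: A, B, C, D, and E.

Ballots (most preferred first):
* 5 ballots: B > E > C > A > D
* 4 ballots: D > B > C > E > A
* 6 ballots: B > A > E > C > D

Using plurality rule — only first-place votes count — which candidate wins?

First-place votes: A 0, B 11, C 0, D 4, E 0.

B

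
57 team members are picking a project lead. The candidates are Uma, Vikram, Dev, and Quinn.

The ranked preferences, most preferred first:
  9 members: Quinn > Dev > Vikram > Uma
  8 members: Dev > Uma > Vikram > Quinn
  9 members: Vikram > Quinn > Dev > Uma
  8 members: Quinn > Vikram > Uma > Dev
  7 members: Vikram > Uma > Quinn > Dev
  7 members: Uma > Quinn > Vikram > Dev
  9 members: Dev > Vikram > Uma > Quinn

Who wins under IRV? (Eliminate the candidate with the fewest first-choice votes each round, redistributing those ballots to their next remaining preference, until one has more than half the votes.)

Quinn

Round 1: Uma 7, Vikram 16, Dev 17, Quinn 17. Uma eliminated.
Round 2: Vikram 16, Dev 17, Quinn 24. Vikram eliminated.
Round 3: Dev 17, Quinn 40. Quinn has a majority (≥29).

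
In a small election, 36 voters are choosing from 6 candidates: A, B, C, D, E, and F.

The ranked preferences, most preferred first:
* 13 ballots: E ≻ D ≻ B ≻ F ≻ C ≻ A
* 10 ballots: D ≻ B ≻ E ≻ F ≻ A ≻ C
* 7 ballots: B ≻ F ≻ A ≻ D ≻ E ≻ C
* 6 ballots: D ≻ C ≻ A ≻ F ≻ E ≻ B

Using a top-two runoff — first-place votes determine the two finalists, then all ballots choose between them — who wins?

Round 1 first-place votes: A 0, B 7, C 0, D 16, E 13, F 0. D and E advance.
Runoff: D is ranked above E on 23 ballots, E above D on 13.

D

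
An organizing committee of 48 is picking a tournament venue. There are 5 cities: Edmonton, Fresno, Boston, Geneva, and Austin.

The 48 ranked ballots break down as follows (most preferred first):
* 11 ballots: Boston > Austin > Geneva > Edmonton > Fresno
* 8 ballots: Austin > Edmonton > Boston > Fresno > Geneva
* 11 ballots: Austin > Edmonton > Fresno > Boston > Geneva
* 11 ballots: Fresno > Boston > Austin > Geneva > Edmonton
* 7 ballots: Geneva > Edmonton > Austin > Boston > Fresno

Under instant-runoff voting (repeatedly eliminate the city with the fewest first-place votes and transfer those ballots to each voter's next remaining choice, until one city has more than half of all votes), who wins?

Round 1: Edmonton 0, Fresno 11, Boston 11, Geneva 7, Austin 19. Edmonton eliminated.
Round 2: Fresno 11, Boston 11, Geneva 7, Austin 19. Geneva eliminated.
Round 3: Fresno 11, Boston 11, Austin 26. Austin has a majority (≥25).

Austin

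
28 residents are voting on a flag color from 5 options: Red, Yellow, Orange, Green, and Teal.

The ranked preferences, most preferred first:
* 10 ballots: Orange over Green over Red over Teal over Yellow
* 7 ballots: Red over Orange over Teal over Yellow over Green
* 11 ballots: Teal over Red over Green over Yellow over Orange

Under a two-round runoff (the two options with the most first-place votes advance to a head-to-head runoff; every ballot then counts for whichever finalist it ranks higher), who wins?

Round 1 first-place votes: Red 7, Yellow 0, Orange 10, Green 0, Teal 11. Teal and Orange advance.
Runoff: Teal is ranked above Orange on 11 ballots, Orange above Teal on 17.

Orange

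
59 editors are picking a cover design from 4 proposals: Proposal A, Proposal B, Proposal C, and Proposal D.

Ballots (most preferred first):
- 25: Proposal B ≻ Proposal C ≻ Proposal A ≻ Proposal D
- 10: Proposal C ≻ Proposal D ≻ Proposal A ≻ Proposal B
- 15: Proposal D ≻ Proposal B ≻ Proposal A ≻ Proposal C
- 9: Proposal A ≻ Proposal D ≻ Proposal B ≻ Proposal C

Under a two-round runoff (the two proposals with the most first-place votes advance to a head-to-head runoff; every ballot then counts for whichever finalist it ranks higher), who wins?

Round 1 first-place votes: Proposal A 9, Proposal B 25, Proposal C 10, Proposal D 15. Proposal B and Proposal D advance.
Runoff: Proposal B is ranked above Proposal D on 25 ballots, Proposal D above Proposal B on 34.

Proposal D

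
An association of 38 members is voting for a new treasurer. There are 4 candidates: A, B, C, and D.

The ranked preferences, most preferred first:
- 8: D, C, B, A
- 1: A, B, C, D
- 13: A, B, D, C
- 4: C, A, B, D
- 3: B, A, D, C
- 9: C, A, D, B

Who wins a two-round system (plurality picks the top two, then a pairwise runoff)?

C

Round 1 first-place votes: A 14, B 3, C 13, D 8. A and C advance.
Runoff: A is ranked above C on 17 ballots, C above A on 21.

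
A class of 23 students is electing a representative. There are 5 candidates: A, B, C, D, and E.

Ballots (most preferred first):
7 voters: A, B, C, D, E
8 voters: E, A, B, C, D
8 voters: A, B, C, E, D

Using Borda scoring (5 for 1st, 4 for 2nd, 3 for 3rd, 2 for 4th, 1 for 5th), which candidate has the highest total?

A: 7×5 + 8×4 + 8×5 = 107
B: 7×4 + 8×3 + 8×4 = 84
C: 7×3 + 8×2 + 8×3 = 61
D: 7×2 + 8×1 + 8×1 = 30
E: 7×1 + 8×5 + 8×2 = 63

A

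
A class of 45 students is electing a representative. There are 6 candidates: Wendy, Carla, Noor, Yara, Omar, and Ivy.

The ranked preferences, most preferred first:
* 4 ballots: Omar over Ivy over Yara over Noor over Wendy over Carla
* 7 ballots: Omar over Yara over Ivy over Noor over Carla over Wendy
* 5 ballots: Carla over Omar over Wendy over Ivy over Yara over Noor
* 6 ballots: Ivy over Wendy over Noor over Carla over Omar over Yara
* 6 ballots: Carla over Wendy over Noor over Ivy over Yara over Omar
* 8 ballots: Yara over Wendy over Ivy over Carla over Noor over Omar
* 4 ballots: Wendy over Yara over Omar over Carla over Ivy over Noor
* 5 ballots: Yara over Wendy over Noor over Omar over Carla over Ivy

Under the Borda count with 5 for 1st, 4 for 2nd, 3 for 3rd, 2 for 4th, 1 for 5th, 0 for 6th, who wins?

Wendy: 4×1 + 7×0 + 5×3 + 6×4 + 6×4 + 8×4 + 4×5 + 5×4 = 139
Carla: 4×0 + 7×1 + 5×5 + 6×2 + 6×5 + 8×2 + 4×2 + 5×1 = 103
Noor: 4×2 + 7×2 + 5×0 + 6×3 + 6×3 + 8×1 + 4×0 + 5×3 = 81
Yara: 4×3 + 7×4 + 5×1 + 6×0 + 6×1 + 8×5 + 4×4 + 5×5 = 132
Omar: 4×5 + 7×5 + 5×4 + 6×1 + 6×0 + 8×0 + 4×3 + 5×2 = 103
Ivy: 4×4 + 7×3 + 5×2 + 6×5 + 6×2 + 8×3 + 4×1 + 5×0 = 117

Wendy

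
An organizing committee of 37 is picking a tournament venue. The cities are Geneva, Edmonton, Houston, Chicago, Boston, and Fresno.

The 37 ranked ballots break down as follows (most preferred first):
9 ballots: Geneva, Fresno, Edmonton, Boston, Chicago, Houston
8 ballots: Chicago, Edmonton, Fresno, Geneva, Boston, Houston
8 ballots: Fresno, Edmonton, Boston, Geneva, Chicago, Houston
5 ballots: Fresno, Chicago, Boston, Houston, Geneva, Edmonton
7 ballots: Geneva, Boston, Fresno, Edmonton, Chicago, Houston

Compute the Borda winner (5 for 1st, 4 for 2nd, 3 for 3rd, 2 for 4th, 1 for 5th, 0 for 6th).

Geneva: 9×5 + 8×2 + 8×2 + 5×1 + 7×5 = 117
Edmonton: 9×3 + 8×4 + 8×4 + 5×0 + 7×2 = 105
Houston: 9×0 + 8×0 + 8×0 + 5×2 + 7×0 = 10
Chicago: 9×1 + 8×5 + 8×1 + 5×4 + 7×1 = 84
Boston: 9×2 + 8×1 + 8×3 + 5×3 + 7×4 = 93
Fresno: 9×4 + 8×3 + 8×5 + 5×5 + 7×3 = 146

Fresno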